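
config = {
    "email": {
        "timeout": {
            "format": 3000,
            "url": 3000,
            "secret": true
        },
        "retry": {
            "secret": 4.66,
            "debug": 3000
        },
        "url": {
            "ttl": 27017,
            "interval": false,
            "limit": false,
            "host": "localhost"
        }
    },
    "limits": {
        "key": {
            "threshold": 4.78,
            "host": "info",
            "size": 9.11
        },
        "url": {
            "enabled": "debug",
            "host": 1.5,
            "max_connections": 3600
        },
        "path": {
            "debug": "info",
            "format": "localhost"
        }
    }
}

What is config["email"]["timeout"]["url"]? 3000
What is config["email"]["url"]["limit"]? False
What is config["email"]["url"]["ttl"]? 27017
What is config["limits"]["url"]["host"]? 1.5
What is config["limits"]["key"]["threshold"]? 4.78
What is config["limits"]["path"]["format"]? "localhost"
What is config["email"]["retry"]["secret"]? 4.66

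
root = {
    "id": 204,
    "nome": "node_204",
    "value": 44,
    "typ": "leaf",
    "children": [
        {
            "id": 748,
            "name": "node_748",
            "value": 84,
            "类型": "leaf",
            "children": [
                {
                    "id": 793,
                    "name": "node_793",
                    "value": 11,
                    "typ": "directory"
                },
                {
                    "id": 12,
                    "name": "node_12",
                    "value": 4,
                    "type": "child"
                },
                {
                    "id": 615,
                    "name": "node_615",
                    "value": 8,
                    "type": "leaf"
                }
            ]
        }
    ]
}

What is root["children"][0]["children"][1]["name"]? "node_12"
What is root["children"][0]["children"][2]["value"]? 8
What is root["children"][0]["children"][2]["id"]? 615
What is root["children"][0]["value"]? 84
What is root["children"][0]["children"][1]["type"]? "child"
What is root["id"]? 204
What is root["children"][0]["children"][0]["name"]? "node_793"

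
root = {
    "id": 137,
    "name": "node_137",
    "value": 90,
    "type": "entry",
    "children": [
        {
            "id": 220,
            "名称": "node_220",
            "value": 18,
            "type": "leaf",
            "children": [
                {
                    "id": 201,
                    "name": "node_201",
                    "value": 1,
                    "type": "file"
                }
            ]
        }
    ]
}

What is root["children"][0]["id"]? 220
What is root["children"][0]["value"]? 18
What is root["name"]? "node_137"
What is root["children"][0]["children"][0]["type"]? "file"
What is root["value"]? 90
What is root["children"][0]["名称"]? "node_220"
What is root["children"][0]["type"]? "leaf"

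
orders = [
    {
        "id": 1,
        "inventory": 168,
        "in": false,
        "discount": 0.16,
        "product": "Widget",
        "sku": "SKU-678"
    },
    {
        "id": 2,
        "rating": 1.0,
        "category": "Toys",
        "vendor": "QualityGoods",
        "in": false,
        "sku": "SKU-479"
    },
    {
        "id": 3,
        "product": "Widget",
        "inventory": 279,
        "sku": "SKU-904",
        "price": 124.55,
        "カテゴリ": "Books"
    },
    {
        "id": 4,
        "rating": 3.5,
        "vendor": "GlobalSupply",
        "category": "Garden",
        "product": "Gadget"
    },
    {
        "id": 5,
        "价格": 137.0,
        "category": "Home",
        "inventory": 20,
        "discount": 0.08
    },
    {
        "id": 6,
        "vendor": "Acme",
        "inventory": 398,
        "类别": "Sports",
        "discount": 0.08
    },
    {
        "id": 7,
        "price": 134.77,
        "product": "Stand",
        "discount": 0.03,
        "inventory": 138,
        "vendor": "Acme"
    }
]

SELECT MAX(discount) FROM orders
0.16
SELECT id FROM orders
[1, 2, 3, 4, 5, 6, 7]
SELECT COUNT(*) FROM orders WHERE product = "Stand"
1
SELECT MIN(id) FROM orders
1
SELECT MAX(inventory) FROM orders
398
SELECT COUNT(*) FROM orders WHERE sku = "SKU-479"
1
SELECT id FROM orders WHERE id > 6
[7]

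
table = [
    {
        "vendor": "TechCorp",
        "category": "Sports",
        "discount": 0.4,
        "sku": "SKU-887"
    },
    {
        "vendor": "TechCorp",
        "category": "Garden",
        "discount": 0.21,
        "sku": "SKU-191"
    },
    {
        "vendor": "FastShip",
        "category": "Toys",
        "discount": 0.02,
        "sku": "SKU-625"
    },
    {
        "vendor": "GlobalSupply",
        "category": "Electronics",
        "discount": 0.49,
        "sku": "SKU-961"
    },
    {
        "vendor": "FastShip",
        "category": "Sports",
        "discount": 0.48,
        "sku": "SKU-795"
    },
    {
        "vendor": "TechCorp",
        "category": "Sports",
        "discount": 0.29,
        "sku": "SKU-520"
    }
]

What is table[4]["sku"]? "SKU-795"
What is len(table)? 6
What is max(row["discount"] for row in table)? 0.49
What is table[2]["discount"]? 0.02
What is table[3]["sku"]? "SKU-961"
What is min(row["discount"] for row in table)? 0.02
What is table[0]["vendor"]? "TechCorp"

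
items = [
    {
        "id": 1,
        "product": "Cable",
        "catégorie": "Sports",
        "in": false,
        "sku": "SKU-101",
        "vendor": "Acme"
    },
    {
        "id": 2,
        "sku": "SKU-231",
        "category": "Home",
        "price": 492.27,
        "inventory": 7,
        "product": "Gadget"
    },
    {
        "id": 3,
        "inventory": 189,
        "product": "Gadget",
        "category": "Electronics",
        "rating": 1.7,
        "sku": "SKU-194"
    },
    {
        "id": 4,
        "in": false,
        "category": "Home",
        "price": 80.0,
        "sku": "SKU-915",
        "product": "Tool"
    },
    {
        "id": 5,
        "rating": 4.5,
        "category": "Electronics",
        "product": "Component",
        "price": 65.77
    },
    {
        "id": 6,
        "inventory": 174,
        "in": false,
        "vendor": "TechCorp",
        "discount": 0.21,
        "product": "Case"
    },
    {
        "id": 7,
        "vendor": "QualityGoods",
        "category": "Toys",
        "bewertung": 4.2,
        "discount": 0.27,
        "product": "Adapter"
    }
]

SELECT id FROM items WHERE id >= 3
[3, 4, 5, 6, 7]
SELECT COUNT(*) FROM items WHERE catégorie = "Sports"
1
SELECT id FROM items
[1, 2, 3, 4, 5, 6, 7]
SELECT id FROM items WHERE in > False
[]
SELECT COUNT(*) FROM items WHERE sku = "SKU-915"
1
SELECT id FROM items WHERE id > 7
[]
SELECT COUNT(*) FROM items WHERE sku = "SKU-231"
1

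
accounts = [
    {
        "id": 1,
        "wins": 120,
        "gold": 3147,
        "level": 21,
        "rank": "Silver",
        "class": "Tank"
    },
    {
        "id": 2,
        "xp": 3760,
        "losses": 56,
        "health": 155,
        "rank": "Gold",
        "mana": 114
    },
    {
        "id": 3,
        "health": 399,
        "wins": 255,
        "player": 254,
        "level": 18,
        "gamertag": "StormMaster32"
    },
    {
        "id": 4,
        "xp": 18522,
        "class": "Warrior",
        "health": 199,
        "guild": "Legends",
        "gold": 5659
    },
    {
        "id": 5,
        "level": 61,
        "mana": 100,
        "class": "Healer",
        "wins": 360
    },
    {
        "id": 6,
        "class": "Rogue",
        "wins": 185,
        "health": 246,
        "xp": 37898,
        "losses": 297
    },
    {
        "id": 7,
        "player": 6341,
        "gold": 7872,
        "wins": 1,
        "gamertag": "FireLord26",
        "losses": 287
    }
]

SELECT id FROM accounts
[1, 2, 3, 4, 5, 6, 7]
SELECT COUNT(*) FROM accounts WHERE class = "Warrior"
1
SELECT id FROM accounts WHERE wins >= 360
[5]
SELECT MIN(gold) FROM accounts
3147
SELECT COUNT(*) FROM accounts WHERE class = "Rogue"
1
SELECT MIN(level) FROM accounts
18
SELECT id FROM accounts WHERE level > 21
[5]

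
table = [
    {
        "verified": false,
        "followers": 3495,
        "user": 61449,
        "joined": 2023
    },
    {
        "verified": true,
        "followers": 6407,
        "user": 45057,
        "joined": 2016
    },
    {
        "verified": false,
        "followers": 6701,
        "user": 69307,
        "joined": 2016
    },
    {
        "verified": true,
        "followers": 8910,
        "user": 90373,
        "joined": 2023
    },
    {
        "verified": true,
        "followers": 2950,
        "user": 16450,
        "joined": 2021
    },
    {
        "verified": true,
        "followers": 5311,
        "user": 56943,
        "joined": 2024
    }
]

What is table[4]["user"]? 16450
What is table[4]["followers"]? 2950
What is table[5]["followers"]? 5311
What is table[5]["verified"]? True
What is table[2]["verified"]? False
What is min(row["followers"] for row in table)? 2950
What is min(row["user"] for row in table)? 16450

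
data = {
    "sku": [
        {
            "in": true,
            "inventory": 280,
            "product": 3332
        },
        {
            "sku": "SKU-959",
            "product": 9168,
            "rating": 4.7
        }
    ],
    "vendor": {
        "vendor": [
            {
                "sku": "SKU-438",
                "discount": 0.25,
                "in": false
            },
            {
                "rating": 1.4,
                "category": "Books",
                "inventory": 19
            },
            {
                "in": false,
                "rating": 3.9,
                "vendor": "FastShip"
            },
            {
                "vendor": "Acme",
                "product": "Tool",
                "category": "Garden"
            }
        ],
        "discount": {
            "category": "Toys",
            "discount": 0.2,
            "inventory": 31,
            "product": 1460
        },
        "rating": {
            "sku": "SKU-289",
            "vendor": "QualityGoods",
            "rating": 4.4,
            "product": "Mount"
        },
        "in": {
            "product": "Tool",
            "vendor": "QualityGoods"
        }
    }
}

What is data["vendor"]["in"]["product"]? "Tool"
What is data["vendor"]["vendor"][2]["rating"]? 3.9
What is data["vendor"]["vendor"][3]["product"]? "Tool"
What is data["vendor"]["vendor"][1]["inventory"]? 19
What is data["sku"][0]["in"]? True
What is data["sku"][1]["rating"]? 4.7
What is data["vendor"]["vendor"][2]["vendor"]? "FastShip"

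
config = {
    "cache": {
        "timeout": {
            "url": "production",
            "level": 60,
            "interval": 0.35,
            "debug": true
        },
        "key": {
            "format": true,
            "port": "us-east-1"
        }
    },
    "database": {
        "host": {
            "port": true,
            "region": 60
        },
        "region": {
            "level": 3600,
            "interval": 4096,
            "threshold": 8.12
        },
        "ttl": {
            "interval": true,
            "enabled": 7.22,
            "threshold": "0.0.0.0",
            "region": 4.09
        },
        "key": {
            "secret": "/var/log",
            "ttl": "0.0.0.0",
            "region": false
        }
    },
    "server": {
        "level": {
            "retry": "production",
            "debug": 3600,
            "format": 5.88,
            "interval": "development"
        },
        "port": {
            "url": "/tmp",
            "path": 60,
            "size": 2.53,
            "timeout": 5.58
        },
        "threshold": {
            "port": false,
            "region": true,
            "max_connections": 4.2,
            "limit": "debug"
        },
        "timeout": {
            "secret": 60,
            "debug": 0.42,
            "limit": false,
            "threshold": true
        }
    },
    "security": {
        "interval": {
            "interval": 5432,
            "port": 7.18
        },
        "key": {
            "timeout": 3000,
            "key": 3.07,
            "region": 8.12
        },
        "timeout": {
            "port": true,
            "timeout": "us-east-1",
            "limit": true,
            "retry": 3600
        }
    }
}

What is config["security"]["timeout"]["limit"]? True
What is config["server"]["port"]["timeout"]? 5.58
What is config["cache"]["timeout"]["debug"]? True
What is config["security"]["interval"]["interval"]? 5432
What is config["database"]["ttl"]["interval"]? True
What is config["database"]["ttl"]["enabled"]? 7.22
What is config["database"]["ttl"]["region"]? 4.09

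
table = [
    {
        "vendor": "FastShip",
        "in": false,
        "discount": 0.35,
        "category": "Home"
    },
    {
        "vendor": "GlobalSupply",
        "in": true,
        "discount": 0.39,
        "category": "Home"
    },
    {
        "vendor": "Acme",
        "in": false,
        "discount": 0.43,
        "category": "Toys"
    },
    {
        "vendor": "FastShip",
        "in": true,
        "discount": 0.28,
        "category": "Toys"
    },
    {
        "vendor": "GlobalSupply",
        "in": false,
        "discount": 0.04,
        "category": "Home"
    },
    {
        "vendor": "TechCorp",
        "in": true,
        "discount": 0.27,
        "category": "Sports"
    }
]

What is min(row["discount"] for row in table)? 0.04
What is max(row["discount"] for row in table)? 0.43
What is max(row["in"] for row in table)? True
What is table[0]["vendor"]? "FastShip"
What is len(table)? 6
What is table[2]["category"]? "Toys"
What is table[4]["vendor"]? "GlobalSupply"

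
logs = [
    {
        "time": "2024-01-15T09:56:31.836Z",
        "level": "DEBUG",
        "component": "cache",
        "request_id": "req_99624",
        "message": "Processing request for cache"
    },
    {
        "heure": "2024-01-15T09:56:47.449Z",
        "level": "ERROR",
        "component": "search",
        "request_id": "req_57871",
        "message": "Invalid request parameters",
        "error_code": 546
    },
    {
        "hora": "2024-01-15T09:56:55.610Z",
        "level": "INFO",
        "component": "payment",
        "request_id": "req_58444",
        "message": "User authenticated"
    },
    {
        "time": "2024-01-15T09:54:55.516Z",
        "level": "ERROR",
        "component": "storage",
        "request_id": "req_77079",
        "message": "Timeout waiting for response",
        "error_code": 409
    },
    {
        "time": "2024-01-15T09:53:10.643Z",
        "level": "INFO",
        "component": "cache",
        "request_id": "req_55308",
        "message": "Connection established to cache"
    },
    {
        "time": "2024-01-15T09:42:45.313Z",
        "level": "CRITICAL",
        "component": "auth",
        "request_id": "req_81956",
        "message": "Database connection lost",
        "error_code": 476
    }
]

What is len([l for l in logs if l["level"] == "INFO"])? 2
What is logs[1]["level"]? "ERROR"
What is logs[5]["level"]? "CRITICAL"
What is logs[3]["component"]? "storage"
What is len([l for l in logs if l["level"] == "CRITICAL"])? 1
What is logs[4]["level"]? "INFO"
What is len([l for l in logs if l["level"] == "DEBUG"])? 1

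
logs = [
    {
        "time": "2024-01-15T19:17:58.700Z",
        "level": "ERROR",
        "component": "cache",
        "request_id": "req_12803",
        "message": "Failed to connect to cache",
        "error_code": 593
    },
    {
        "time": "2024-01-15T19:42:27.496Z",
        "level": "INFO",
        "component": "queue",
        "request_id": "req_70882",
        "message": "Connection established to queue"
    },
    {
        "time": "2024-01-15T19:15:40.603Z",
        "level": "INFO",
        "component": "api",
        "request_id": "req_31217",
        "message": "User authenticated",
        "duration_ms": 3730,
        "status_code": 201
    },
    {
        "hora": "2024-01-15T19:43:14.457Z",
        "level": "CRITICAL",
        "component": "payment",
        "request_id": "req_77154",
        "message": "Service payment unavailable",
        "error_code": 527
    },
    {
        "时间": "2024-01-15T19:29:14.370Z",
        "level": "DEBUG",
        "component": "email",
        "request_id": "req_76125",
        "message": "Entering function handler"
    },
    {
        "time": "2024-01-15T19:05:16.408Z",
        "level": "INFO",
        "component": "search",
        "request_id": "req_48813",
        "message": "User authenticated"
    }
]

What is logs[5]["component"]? "search"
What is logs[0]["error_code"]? 593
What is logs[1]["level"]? "INFO"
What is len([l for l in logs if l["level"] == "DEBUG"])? 1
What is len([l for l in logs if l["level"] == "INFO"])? 3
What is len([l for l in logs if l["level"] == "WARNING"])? 0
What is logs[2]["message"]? "User authenticated"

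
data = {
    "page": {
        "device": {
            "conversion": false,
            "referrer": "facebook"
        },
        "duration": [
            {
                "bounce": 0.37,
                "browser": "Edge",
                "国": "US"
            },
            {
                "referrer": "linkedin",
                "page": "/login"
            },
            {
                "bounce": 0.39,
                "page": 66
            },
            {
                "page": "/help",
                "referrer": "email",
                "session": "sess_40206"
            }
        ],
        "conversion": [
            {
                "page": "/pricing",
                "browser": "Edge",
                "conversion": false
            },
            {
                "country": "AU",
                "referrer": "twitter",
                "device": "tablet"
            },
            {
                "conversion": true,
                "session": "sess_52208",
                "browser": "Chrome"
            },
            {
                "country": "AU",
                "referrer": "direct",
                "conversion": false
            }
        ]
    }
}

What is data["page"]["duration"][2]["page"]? 66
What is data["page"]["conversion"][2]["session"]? "sess_52208"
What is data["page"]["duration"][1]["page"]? "/login"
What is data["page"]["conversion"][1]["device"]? "tablet"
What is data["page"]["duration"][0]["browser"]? "Edge"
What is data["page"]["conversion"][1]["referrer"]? "twitter"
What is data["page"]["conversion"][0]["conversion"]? False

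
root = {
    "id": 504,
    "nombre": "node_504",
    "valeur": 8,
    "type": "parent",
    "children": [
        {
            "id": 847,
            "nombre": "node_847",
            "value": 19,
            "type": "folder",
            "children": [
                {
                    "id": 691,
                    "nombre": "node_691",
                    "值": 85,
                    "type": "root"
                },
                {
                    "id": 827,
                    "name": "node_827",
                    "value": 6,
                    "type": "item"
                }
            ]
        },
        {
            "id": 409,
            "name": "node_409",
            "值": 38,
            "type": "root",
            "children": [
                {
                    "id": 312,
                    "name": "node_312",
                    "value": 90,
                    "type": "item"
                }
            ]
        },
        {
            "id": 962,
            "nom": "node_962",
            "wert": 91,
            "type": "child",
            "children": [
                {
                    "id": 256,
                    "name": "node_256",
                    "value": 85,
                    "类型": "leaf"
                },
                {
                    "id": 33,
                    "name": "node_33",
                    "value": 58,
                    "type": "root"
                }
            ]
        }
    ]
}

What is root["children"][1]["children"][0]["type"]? "item"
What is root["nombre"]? "node_504"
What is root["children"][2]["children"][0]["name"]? "node_256"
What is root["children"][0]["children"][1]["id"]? 827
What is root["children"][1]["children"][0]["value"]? 90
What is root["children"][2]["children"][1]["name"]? "node_33"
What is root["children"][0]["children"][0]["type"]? "root"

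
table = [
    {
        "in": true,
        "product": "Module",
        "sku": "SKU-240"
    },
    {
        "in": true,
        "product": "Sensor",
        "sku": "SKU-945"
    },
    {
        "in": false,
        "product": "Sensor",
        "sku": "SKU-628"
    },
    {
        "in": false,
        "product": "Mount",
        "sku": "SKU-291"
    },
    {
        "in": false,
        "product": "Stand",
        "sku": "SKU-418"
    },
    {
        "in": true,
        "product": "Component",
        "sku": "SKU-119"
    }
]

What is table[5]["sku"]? "SKU-119"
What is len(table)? 6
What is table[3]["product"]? "Mount"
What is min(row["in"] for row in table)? False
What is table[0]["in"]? True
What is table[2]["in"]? False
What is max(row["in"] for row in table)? True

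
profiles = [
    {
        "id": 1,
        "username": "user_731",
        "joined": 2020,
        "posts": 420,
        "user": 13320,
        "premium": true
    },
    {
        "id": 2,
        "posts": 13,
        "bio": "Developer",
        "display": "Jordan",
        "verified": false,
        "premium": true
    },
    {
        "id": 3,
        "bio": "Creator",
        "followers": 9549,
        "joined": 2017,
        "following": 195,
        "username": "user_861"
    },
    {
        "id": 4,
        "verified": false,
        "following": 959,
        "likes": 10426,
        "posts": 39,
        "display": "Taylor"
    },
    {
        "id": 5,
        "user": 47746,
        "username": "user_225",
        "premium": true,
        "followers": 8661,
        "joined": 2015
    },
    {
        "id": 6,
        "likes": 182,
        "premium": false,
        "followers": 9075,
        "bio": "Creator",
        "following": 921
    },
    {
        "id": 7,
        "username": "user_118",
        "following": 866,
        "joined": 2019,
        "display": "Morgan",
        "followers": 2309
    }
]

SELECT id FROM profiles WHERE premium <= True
[1, 2, 5, 6]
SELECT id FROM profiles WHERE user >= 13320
[1, 5]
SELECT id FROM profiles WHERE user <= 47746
[1, 5]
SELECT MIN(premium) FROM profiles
False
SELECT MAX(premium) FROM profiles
True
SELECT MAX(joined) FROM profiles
2020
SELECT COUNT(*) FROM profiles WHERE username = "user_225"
1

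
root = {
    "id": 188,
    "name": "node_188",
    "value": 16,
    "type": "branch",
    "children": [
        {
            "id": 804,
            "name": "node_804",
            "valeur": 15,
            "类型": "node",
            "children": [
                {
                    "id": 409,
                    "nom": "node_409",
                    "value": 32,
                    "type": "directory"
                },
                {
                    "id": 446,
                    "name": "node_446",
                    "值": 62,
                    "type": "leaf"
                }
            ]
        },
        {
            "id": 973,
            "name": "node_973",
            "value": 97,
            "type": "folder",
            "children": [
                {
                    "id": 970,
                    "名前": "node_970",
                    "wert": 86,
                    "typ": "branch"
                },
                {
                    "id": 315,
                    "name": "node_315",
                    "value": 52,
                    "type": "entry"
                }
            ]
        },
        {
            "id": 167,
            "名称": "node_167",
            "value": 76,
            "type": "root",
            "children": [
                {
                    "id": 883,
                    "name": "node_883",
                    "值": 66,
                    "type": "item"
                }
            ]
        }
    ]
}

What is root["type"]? "branch"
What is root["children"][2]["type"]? "root"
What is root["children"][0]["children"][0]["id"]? 409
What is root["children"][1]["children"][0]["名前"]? "node_970"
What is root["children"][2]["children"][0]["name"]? "node_883"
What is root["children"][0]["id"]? 804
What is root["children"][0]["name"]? "node_804"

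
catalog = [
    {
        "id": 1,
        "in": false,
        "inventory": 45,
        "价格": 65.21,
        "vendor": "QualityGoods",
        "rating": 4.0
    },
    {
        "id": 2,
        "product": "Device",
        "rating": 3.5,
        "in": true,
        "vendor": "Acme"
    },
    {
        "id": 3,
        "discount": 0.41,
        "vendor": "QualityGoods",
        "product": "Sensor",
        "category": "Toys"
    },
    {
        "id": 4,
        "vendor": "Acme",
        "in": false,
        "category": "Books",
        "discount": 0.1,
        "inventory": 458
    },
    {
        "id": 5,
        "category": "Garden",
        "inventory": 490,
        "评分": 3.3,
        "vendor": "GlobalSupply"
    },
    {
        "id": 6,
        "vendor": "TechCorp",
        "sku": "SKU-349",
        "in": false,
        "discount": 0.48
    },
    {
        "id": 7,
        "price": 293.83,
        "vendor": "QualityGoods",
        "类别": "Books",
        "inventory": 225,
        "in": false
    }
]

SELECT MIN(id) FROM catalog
1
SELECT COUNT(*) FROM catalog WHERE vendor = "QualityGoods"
3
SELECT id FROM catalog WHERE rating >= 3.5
[1, 2]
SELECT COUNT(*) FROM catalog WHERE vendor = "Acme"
2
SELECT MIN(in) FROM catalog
False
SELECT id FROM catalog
[1, 2, 3, 4, 5, 6, 7]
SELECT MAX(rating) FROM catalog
4.0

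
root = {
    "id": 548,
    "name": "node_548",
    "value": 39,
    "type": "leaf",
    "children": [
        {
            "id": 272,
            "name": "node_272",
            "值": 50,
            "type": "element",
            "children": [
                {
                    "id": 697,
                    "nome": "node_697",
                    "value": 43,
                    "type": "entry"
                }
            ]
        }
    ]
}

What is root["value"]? 39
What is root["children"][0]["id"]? 272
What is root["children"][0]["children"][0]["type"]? "entry"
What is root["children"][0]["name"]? "node_272"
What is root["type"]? "leaf"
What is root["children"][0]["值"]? 50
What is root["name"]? "node_548"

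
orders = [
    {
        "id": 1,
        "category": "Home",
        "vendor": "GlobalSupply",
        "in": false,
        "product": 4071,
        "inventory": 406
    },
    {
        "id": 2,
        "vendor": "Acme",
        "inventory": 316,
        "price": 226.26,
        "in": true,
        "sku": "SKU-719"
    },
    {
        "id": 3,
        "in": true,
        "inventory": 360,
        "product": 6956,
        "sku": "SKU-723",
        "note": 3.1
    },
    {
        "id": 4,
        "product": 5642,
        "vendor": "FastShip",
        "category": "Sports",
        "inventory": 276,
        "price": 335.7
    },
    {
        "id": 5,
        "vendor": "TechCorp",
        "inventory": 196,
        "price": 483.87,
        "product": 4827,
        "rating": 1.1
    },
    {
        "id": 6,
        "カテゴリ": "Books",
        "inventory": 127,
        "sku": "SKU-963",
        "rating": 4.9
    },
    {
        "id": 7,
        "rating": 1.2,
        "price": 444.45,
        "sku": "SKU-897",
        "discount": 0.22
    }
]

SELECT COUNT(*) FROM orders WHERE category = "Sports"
1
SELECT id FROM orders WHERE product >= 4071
[1, 3, 4, 5]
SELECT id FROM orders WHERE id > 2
[3, 4, 5, 6, 7]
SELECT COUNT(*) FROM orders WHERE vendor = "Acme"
1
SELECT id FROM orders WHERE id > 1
[2, 3, 4, 5, 6, 7]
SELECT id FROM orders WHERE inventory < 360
[2, 4, 5, 6]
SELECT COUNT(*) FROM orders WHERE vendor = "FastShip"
1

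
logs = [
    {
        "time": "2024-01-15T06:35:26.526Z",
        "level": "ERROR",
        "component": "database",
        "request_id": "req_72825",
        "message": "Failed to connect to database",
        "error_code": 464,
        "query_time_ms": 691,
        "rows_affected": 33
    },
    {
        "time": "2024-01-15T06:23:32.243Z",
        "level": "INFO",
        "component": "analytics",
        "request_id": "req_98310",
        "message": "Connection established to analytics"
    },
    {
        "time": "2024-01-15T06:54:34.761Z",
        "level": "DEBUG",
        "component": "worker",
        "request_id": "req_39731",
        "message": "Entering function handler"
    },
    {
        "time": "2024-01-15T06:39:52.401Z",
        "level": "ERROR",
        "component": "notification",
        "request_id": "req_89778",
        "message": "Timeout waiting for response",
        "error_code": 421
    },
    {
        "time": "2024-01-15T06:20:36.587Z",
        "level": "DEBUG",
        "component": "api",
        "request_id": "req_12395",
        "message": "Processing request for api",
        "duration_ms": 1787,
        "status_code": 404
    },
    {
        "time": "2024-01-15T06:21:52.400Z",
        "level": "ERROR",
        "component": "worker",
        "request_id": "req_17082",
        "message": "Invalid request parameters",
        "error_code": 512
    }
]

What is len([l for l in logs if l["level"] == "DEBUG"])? 2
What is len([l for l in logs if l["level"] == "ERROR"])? 3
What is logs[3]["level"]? "ERROR"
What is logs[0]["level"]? "ERROR"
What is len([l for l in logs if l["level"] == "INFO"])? 1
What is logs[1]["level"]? "INFO"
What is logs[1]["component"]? "analytics"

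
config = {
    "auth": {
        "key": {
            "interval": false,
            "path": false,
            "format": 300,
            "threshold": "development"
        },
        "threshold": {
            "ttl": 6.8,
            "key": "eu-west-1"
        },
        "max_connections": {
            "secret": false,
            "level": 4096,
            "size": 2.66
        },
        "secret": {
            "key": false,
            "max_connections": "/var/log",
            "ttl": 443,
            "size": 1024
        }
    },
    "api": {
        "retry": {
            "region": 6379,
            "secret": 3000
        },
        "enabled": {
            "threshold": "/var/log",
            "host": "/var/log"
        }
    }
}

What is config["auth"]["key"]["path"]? False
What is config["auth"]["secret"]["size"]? 1024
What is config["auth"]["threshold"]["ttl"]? 6.8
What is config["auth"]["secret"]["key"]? False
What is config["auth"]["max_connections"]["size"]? 2.66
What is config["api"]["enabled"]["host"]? "/var/log"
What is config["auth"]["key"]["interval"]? False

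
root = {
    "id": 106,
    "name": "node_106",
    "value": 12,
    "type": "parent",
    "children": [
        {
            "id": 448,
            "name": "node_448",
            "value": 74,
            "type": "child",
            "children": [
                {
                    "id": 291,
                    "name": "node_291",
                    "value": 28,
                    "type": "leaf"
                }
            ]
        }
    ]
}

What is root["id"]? 106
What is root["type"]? "parent"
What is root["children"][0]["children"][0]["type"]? "leaf"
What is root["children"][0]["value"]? 74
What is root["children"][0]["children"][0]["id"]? 291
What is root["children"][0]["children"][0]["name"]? "node_291"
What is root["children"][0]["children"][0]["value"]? 28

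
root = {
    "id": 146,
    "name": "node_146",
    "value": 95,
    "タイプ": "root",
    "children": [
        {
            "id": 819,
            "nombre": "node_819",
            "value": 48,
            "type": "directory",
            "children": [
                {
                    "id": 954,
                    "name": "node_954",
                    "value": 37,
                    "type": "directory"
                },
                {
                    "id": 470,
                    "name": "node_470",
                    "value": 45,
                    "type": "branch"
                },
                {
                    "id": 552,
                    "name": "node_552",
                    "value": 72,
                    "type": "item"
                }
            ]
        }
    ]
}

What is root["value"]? 95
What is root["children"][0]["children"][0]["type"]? "directory"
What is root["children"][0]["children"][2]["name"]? "node_552"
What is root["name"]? "node_146"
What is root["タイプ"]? "root"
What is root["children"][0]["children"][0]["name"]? "node_954"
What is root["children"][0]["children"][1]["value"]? 45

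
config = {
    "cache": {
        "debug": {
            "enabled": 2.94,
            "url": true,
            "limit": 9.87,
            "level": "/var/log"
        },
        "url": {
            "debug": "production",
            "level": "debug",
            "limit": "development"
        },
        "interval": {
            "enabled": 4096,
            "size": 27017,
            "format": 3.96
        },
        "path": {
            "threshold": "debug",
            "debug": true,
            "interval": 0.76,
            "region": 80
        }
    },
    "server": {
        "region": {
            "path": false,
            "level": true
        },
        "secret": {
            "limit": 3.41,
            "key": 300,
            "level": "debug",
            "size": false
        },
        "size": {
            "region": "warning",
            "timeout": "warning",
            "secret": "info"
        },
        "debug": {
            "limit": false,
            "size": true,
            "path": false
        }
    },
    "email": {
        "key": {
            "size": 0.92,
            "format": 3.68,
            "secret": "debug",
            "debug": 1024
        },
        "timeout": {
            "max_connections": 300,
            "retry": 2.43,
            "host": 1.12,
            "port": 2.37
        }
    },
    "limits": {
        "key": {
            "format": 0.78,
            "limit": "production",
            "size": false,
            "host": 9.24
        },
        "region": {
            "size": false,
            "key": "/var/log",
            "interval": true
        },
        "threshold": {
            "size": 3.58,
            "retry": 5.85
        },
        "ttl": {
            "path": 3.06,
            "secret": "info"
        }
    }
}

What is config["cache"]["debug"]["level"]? "/var/log"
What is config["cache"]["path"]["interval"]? 0.76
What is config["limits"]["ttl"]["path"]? 3.06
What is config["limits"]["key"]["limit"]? "production"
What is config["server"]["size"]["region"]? "warning"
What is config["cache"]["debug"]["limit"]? 9.87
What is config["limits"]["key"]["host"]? 9.24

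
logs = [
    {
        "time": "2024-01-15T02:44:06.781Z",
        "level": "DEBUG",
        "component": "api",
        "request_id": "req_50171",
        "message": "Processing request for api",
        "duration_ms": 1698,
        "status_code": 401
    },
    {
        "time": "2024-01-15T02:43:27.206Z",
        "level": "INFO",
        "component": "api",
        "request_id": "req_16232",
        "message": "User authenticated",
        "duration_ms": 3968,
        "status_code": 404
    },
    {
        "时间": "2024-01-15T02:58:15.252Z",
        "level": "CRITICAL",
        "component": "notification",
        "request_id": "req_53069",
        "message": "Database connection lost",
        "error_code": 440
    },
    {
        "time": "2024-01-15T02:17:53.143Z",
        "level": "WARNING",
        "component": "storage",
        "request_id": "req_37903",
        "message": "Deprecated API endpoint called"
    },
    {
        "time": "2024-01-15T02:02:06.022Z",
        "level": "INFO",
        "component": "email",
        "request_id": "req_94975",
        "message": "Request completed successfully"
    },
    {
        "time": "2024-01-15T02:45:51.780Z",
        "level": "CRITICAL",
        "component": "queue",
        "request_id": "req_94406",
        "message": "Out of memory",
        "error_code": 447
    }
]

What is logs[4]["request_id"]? "req_94975"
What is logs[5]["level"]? "CRITICAL"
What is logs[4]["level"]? "INFO"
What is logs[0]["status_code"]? 401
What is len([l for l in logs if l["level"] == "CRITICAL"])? 2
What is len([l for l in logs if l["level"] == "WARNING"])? 1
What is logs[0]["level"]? "DEBUG"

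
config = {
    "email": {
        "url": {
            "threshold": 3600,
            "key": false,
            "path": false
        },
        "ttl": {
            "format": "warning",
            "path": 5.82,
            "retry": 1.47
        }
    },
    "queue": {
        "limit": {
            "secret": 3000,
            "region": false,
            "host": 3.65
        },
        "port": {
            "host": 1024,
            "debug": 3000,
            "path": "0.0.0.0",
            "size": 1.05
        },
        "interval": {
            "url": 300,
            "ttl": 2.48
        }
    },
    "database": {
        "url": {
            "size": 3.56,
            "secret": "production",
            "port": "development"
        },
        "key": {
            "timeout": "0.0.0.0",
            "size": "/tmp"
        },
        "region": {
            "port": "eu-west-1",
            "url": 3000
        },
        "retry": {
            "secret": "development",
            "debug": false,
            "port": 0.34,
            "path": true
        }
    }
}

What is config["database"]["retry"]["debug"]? False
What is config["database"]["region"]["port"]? "eu-west-1"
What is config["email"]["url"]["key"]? False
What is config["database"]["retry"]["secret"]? "development"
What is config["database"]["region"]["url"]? 3000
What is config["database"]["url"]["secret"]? "production"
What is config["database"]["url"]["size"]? 3.56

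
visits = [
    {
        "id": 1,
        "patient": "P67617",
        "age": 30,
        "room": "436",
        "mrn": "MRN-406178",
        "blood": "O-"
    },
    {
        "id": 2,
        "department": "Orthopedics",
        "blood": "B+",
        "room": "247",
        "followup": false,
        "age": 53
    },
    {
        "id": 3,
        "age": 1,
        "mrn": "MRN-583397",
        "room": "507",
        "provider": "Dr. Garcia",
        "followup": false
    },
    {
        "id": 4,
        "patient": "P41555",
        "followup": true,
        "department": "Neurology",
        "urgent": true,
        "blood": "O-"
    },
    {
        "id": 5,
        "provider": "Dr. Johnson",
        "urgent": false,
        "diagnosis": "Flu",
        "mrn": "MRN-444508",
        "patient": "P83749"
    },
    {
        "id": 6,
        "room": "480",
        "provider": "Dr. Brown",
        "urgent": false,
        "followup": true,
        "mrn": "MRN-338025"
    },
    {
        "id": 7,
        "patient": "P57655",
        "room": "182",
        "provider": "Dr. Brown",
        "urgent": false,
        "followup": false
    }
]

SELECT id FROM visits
[1, 2, 3, 4, 5, 6, 7]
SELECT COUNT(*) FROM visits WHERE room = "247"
1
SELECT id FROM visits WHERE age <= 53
[1, 2, 3]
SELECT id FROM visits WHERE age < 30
[3]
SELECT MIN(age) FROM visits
1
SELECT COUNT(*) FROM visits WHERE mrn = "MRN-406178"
1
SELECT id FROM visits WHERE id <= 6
[1, 2, 3, 4, 5, 6]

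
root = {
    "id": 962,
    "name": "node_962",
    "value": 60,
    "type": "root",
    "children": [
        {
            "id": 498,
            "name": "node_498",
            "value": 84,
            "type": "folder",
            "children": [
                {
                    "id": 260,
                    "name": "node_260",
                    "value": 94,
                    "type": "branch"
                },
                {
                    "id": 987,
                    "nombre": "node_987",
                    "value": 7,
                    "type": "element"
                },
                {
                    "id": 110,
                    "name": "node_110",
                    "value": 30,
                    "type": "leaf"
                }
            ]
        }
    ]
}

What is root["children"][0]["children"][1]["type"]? "element"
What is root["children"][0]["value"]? 84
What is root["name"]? "node_962"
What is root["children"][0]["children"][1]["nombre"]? "node_987"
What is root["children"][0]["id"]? 498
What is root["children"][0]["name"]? "node_498"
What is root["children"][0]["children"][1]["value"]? 7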